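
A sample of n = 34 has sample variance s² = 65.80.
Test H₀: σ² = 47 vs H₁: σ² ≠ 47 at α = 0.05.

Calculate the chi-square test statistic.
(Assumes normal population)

df = n - 1 = 33
χ² = (n-1)s²/σ₀² = 33×65.80/47 = 46.2000
Critical values: χ²_{0.975,33} = 19.047, χ²_{0.025,33} = 50.725
Rejection region: χ² < 19.047 or χ² > 50.725
Decision: fail to reject H₀

Answer: χ² = 46.2000, fail to reject H₀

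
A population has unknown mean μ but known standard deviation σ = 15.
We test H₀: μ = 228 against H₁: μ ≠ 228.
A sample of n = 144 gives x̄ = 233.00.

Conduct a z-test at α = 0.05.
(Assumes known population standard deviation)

Standard error: SE = σ/√n = 15/√144 = 1.2500
z-statistic: z = (x̄ - μ₀)/SE = (233.00 - 228)/1.2500 = 4.0000
Critical value: ±1.960
p-value = 0.0001
Decision: reject H₀

Answer: z = 4.0000, reject H₀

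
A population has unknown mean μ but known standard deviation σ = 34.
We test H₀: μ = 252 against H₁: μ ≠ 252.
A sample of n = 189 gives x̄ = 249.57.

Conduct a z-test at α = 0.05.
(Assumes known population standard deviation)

Standard error: SE = σ/√n = 34/√189 = 2.4731
z-statistic: z = (x̄ - μ₀)/SE = (249.57 - 252)/2.4731 = -0.9826
Critical value: ±1.960
p-value = 0.3258
Decision: fail to reject H₀

Answer: z = -0.9826, fail to reject H₀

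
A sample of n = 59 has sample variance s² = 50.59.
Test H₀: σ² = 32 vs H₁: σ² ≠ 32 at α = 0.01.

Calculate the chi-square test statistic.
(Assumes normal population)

df = n - 1 = 58
χ² = (n-1)s²/σ₀² = 58×50.59/32 = 91.6944
Critical values: χ²_{0.995,58} = 34.008, χ²_{0.005,58} = 89.477
Rejection region: χ² < 34.008 or χ² > 89.477
Decision: reject H₀

Answer: χ² = 91.6944, reject H₀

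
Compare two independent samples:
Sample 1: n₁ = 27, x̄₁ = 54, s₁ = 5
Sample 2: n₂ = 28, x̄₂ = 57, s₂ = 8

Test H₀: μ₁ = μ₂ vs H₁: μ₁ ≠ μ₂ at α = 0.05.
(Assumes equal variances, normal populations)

Answer: t = -1.6605, fail to reject H₀

Derivation:
Pooled variance: s²_p = [26×5² + 27×8²]/(53) = 44.8679
s_p = 6.6984
SE = s_p×√(1/n₁ + 1/n₂) = 6.6984×√(1/27 + 1/28) = 1.8067
t = (x̄₁ - x̄₂)/SE = (54 - 57)/1.8067 = -1.6605
df = 53, t-critical = ±2.006
Decision: fail to reject H₀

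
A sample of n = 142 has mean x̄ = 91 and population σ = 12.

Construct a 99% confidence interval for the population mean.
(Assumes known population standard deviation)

Confidence level: 99%, α = 0.01
z_0.005 = 2.576
SE = σ/√n = 12/√142 = 1.0070
Margin of error = 2.576 × 1.0070 = 2.5940
CI: x̄ ± margin = 91 ± 2.5940
CI: (88.4060, 93.5940)

Answer: (88.4060, 93.5940)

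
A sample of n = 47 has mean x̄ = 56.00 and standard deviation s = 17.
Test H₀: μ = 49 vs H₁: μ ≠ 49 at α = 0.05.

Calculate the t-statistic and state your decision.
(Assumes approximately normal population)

Answer: t = 2.8229, reject H₀

Derivation:
df = n - 1 = 46
SE = s/√n = 17/√47 = 2.4797
t = (x̄ - μ₀)/SE = (56.00 - 49)/2.4797 = 2.8229
Critical value: t_{0.025,46} = ±2.013
p-value ≈ 0.0070
Decision: reject H₀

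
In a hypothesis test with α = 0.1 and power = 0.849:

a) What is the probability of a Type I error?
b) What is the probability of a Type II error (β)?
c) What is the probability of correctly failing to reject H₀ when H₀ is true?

Answer: a) 0.1, b) 0.151, c) 0.9

Derivation:
a) Type I error probability = α = 0.1
b) Power = P(reject H₀ | H₁ true) = 1 - β = 0.849, so Type II error probability = β = 1 - Power = 0.151
c) P(fail to reject H₀ | H₀ true) = 1 - α = 0.9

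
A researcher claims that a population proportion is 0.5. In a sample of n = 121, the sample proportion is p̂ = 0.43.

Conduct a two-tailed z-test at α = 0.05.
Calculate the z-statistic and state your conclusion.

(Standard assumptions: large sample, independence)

Answer: z = -1.5400, fail to reject H₀

Derivation:
H₀: p = 0.5, H₁: p ≠ 0.5
Standard error: SE = √(p₀(1-p₀)/n) = √(0.5×0.5/121) = 0.045455
z-statistic: z = (p̂ - p₀)/SE = (0.43 - 0.5)/0.045455 = -1.5400
Critical value: z_0.025 = ±1.960
p-value = 0.1236
Decision: fail to reject H₀ at α = 0.05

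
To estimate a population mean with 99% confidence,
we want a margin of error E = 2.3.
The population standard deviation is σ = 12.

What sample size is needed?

z_0.005 = 2.576
n = (z×σ/E)² = (2.576×12/2.3)²
n = 180.6336
Round up: n = 181

Answer: n = 181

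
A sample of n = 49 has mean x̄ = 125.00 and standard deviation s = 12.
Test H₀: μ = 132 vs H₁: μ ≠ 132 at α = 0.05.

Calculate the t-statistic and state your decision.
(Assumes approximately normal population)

Answer: t = -4.0833, reject H₀

Derivation:
df = n - 1 = 48
SE = s/√n = 12/√49 = 1.7143
t = (x̄ - μ₀)/SE = (125.00 - 132)/1.7143 = -4.0833
Critical value: t_{0.025,48} = ±2.011
p-value ≈ 0.0002
Decision: reject H₀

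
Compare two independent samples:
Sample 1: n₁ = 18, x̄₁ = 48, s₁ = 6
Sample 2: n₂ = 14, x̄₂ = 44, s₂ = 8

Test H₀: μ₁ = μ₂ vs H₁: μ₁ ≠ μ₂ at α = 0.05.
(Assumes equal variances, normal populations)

Pooled variance: s²_p = [17×6² + 13×8²]/(30) = 48.1333
s_p = 6.9378
SE = s_p×√(1/n₁ + 1/n₂) = 6.9378×√(1/18 + 1/14) = 2.4723
t = (x̄₁ - x̄₂)/SE = (48 - 44)/2.4723 = 1.6179
df = 30, t-critical = ±2.042
Decision: fail to reject H₀

Answer: t = 1.6179, fail to reject H₀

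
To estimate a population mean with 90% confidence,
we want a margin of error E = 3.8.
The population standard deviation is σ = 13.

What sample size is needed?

Answer: n = 32

Derivation:
z_0.05 = 1.645
n = (z×σ/E)² = (1.645×13/3.8)²
n = 31.6702
Round up: n = 32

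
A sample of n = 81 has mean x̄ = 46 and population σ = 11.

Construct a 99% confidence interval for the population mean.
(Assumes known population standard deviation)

Confidence level: 99%, α = 0.01
z_0.005 = 2.576
SE = σ/√n = 11/√81 = 1.2222
Margin of error = 2.576 × 1.2222 = 3.1484
CI: x̄ ± margin = 46 ± 3.1484
CI: (42.8516, 49.1484)

Answer: (42.8516, 49.1484)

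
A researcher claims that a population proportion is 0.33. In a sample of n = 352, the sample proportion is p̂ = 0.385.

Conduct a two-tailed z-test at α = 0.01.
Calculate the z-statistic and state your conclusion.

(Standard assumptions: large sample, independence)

Answer: z = 2.1946, fail to reject H₀

Derivation:
H₀: p = 0.33, H₁: p ≠ 0.33
Standard error: SE = √(p₀(1-p₀)/n) = √(0.33×0.67/352) = 0.025062
z-statistic: z = (p̂ - p₀)/SE = (0.385 - 0.33)/0.025062 = 2.1946
Critical value: z_0.005 = ±2.576
p-value = 0.0282
Decision: fail to reject H₀ at α = 0.01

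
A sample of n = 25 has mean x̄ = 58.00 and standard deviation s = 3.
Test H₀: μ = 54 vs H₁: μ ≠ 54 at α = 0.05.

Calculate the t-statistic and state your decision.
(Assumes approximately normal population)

Answer: t = 6.6667, reject H₀

Derivation:
df = n - 1 = 24
SE = s/√n = 3/√25 = 0.6000
t = (x̄ - μ₀)/SE = (58.00 - 54)/0.6000 = 6.6667
Critical value: t_{0.025,24} = ±2.064
p-value < 0.0001
Decision: reject H₀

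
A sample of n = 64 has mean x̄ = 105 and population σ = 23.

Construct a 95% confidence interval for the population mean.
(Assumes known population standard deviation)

Confidence level: 95%, α = 0.05
z_0.025 = 1.960
SE = σ/√n = 23/√64 = 2.8750
Margin of error = 1.960 × 2.8750 = 5.6350
CI: x̄ ± margin = 105 ± 5.6350
CI: (99.3650, 110.6350)

Answer: (99.3650, 110.6350)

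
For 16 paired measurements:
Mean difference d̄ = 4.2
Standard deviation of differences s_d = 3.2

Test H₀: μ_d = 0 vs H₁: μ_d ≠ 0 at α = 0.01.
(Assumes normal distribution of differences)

Answer: t = 5.2500, reject H₀

Derivation:
df = n - 1 = 15
SE = s_d/√n = 3.2/√16 = 0.8000
t = d̄/SE = 4.2/0.8000 = 5.2500
Critical value: t_{0.005,15} = ±2.947
p-value ≈ 0.0001
Decision: reject H₀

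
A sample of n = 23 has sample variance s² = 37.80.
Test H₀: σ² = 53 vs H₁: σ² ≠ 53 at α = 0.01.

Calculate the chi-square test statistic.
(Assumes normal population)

Answer: χ² = 15.6906, fail to reject H₀

Derivation:
df = n - 1 = 22
χ² = (n-1)s²/σ₀² = 22×37.80/53 = 15.6906
Critical values: χ²_{0.995,22} = 8.643, χ²_{0.005,22} = 42.796
Rejection region: χ² < 8.643 or χ² > 42.796
Decision: fail to reject H₀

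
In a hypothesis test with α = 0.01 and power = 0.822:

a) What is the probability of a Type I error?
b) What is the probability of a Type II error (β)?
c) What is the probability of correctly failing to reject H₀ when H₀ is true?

Answer: a) 0.01, b) 0.178, c) 0.99

Derivation:
a) Type I error probability = α = 0.01
b) Power = P(reject H₀ | H₁ true) = 1 - β = 0.822, so Type II error probability = β = 1 - Power = 0.178
c) P(fail to reject H₀ | H₀ true) = 1 - α = 0.99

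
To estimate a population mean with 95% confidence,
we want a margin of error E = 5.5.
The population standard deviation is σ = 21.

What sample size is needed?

Answer: n = 57

Derivation:
z_0.025 = 1.960
n = (z×σ/E)² = (1.960×21/5.5)²
n = 56.0048
Round up: n = 57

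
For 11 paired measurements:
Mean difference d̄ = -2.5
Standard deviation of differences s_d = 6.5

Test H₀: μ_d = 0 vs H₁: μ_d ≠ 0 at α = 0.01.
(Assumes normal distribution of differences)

Answer: t = -1.2756, fail to reject H₀

Derivation:
df = n - 1 = 10
SE = s_d/√n = 6.5/√11 = 1.9598
t = d̄/SE = -2.5/1.9598 = -1.2756
Critical value: t_{0.005,10} = ±3.169
p-value ≈ 0.2309
Decision: fail to reject H₀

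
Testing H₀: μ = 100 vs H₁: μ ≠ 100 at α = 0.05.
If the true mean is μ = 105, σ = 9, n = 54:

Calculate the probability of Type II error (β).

SE = σ/√n = 9/√54 = 1.2247
Critical values: μ₀ ± z_0.025×SE = 100 ± 1.960×1.2247
Acceptance region: (97.5996, 102.4004)
Under H₁ (μ = 105): z_high = (102.4004 - 105)/1.2247 = -2.1226, z_low = (97.5996 - 105)/1.2247 = -6.0426
β = P(not reject | H₁) = Φ(-2.1226) - Φ(-6.0426) ≈ 0.0169

Answer: β ≈ 0.0169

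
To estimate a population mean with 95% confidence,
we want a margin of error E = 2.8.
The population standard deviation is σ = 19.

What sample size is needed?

Answer: n = 177

Derivation:
z_0.025 = 1.960
n = (z×σ/E)² = (1.960×19/2.8)²
n = 176.8900
Round up: n = 177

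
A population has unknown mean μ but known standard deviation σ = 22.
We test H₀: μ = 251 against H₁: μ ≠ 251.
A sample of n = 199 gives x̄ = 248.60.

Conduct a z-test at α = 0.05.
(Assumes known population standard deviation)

Standard error: SE = σ/√n = 22/√199 = 1.5595
z-statistic: z = (x̄ - μ₀)/SE = (248.60 - 251)/1.5595 = -1.5390
Critical value: ±1.960
p-value = 0.1238
Decision: fail to reject H₀

Answer: z = -1.5390, fail to reject H₀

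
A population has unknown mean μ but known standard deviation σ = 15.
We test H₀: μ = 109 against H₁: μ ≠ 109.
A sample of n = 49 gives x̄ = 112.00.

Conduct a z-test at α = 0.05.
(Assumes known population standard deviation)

Answer: z = 1.4000, fail to reject H₀

Derivation:
Standard error: SE = σ/√n = 15/√49 = 2.1429
z-statistic: z = (x̄ - μ₀)/SE = (112.00 - 109)/2.1429 = 1.4000
Critical value: ±1.960
p-value = 0.1615
Decision: fail to reject H₀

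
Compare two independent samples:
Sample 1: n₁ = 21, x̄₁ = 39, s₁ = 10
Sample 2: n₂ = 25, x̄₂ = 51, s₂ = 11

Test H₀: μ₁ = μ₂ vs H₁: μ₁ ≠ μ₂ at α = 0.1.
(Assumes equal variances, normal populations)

Answer: t = -3.8400, reject H₀

Derivation:
Pooled variance: s²_p = [20×10² + 24×11²]/(44) = 111.4545
s_p = 10.5572
SE = s_p×√(1/n₁ + 1/n₂) = 10.5572×√(1/21 + 1/25) = 3.1250
t = (x̄₁ - x̄₂)/SE = (39 - 51)/3.1250 = -3.8400
df = 44, t-critical = ±1.680
Decision: reject H₀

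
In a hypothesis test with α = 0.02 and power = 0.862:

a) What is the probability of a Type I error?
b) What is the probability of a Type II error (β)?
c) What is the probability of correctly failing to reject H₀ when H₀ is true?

a) Type I error probability = α = 0.02
b) Power = P(reject H₀ | H₁ true) = 1 - β = 0.862, so Type II error probability = β = 1 - Power = 0.138
c) P(fail to reject H₀ | H₀ true) = 1 - α = 0.98

Answer: a) 0.02, b) 0.138, c) 0.98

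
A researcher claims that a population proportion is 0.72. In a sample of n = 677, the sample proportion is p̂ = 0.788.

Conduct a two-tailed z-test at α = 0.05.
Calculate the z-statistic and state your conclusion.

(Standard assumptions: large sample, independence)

Answer: z = 3.9407, reject H₀

Derivation:
H₀: p = 0.72, H₁: p ≠ 0.72
Standard error: SE = √(p₀(1-p₀)/n) = √(0.72×0.28/677) = 0.017256
z-statistic: z = (p̂ - p₀)/SE = (0.788 - 0.72)/0.017256 = 3.9407
Critical value: z_0.025 = ±1.960
p-value = 0.0001
Decision: reject H₀ at α = 0.05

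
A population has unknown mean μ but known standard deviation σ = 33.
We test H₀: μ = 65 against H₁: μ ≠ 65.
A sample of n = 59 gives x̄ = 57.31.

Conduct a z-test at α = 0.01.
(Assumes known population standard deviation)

Answer: z = -1.7900, fail to reject H₀

Derivation:
Standard error: SE = σ/√n = 33/√59 = 4.2962
z-statistic: z = (x̄ - μ₀)/SE = (57.31 - 65)/4.2962 = -1.7900
Critical value: ±2.576
p-value = 0.0735
Decision: fail to reject H₀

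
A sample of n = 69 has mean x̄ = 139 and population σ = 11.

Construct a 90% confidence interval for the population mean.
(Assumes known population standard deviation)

Answer: (136.8217, 141.1783)

Derivation:
Confidence level: 90%, α = 0.1
z_0.05 = 1.645
SE = σ/√n = 11/√69 = 1.3242
Margin of error = 1.645 × 1.3242 = 2.1783
CI: x̄ ± margin = 139 ± 2.1783
CI: (136.8217, 141.1783)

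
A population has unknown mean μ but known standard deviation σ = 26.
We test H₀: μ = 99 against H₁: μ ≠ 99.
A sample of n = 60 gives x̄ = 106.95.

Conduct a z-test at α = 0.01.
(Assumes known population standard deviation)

Answer: z = 2.3685, fail to reject H₀

Derivation:
Standard error: SE = σ/√n = 26/√60 = 3.3566
z-statistic: z = (x̄ - μ₀)/SE = (106.95 - 99)/3.3566 = 2.3685
Critical value: ±2.576
p-value = 0.0179
Decision: fail to reject H₀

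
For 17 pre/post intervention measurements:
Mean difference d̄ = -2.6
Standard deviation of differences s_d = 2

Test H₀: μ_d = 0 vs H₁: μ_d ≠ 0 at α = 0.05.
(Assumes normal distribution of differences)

df = n - 1 = 16
SE = s_d/√n = 2/√17 = 0.4851
t = d̄/SE = -2.6/0.4851 = -5.3597
Critical value: t_{0.025,16} = ±2.120
p-value ≈ 0.0001
Decision: reject H₀

Answer: t = -5.3597, reject H₀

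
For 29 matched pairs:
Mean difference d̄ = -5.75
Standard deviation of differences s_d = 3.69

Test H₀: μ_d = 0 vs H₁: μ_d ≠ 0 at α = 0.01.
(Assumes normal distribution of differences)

df = n - 1 = 28
SE = s_d/√n = 3.69/√29 = 0.6852
t = d̄/SE = -5.75/0.6852 = -8.3917
Critical value: t_{0.005,28} = ±2.763
p-value < 0.0001
Decision: reject H₀

Answer: t = -8.3917, reject H₀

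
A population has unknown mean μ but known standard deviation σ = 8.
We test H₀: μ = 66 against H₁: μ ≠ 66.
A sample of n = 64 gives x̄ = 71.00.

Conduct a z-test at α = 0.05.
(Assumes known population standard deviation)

Answer: z = 5.0000, reject H₀

Derivation:
Standard error: SE = σ/√n = 8/√64 = 1.0000
z-statistic: z = (x̄ - μ₀)/SE = (71.00 - 66)/1.0000 = 5.0000
Critical value: ±1.960
p-value < 0.0001
Decision: reject H₀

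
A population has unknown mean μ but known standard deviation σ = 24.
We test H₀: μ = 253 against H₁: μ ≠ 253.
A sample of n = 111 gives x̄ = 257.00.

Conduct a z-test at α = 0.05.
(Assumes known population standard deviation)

Answer: z = 1.7559, fail to reject H₀

Derivation:
Standard error: SE = σ/√n = 24/√111 = 2.2780
z-statistic: z = (x̄ - μ₀)/SE = (257.00 - 253)/2.2780 = 1.7559
Critical value: ±1.960
p-value = 0.0791
Decision: fail to reject H₀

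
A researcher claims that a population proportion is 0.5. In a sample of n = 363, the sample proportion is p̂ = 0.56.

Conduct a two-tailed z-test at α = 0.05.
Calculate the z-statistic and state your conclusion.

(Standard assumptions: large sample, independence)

Answer: z = 2.2863, reject H₀

Derivation:
H₀: p = 0.5, H₁: p ≠ 0.5
Standard error: SE = √(p₀(1-p₀)/n) = √(0.5×0.5/363) = 0.026243
z-statistic: z = (p̂ - p₀)/SE = (0.56 - 0.5)/0.026243 = 2.2863
Critical value: z_0.025 = ±1.960
p-value = 0.0222
Decision: reject H₀ at α = 0.05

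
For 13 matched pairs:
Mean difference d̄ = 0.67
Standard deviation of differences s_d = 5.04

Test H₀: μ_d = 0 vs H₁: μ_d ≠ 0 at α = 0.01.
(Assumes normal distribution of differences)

df = n - 1 = 12
SE = s_d/√n = 5.04/√13 = 1.3978
t = d̄/SE = 0.67/1.3978 = 0.4793
Critical value: t_{0.005,12} = ±3.055
p-value ≈ 0.6403
Decision: fail to reject H₀

Answer: t = 0.4793, fail to reject H₀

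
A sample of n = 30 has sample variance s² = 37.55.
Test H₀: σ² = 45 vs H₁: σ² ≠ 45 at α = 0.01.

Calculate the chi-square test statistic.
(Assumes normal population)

df = n - 1 = 29
χ² = (n-1)s²/σ₀² = 29×37.55/45 = 24.1989
Critical values: χ²_{0.995,29} = 13.121, χ²_{0.005,29} = 52.336
Rejection region: χ² < 13.121 or χ² > 52.336
Decision: fail to reject H₀

Answer: χ² = 24.1989, fail to reject H₀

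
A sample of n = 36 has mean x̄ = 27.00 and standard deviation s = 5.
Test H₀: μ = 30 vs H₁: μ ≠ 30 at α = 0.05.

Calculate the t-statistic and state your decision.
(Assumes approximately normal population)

Answer: t = -3.6001, reject H₀

Derivation:
df = n - 1 = 35
SE = s/√n = 5/√36 = 0.8333
t = (x̄ - μ₀)/SE = (27.00 - 30)/0.8333 = -3.6001
Critical value: t_{0.025,35} = ±2.030
p-value ≈ 0.0010
Decision: reject H₀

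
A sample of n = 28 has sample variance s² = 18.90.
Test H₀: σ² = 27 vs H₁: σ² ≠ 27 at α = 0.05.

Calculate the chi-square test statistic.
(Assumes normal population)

Answer: χ² = 18.9000, fail to reject H₀

Derivation:
df = n - 1 = 27
χ² = (n-1)s²/σ₀² = 27×18.90/27 = 18.9000
Critical values: χ²_{0.975,27} = 14.573, χ²_{0.025,27} = 43.195
Rejection region: χ² < 14.573 or χ² > 43.195
Decision: fail to reject H₀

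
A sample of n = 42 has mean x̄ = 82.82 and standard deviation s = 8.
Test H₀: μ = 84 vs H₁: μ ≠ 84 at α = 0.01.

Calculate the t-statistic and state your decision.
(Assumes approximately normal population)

df = n - 1 = 41
SE = s/√n = 8/√42 = 1.2344
t = (x̄ - μ₀)/SE = (82.82 - 84)/1.2344 = -0.9559
Critical value: t_{0.005,41} = ±2.701
p-value ≈ 0.3447
Decision: fail to reject H₀

Answer: t = -0.9559, fail to reject H₀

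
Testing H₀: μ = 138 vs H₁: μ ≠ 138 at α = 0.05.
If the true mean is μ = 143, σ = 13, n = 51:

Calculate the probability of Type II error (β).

Answer: β ≈ 0.2158

Derivation:
SE = σ/√n = 13/√51 = 1.8204
Critical values: μ₀ ± z_0.025×SE = 138 ± 1.960×1.8204
Acceptance region: (134.4320, 141.5680)
Under H₁ (μ = 143): z_high = (141.5680 - 143)/1.8204 = -0.7866, z_low = (134.4320 - 143)/1.8204 = -4.7067
β = P(not reject | H₁) = Φ(-0.7866) - Φ(-4.7067) ≈ 0.2158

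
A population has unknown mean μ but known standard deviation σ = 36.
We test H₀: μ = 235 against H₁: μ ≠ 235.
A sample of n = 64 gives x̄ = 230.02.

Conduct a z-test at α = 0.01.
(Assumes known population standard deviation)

Standard error: SE = σ/√n = 36/√64 = 4.5000
z-statistic: z = (x̄ - μ₀)/SE = (230.02 - 235)/4.5000 = -1.1067
Critical value: ±2.576
p-value = 0.2684
Decision: fail to reject H₀

Answer: z = -1.1067, fail to reject H₀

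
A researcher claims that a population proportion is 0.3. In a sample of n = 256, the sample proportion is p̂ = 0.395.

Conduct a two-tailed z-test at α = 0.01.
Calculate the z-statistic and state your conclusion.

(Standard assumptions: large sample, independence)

Answer: z = 3.3169, reject H₀

Derivation:
H₀: p = 0.3, H₁: p ≠ 0.3
Standard error: SE = √(p₀(1-p₀)/n) = √(0.3×0.7/256) = 0.028641
z-statistic: z = (p̂ - p₀)/SE = (0.395 - 0.3)/0.028641 = 3.3169
Critical value: z_0.005 = ±2.576
p-value = 0.0009
Decision: reject H₀ at α = 0.01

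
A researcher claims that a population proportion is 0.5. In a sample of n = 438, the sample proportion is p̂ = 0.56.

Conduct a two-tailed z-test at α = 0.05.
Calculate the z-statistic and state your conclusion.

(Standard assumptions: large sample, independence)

Answer: z = 2.5114, reject H₀

Derivation:
H₀: p = 0.5, H₁: p ≠ 0.5
Standard error: SE = √(p₀(1-p₀)/n) = √(0.5×0.5/438) = 0.023891
z-statistic: z = (p̂ - p₀)/SE = (0.56 - 0.5)/0.023891 = 2.5114
Critical value: z_0.025 = ±1.960
p-value = 0.0120
Decision: reject H₀ at α = 0.05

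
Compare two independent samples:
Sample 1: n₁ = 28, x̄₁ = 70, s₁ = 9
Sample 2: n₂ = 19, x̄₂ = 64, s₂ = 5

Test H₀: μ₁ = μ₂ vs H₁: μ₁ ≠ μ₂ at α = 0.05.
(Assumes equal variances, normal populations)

Answer: t = 2.6370, reject H₀

Derivation:
Pooled variance: s²_p = [27×9² + 18×5²]/(45) = 58.6000
s_p = 7.6551
SE = s_p×√(1/n₁ + 1/n₂) = 7.6551×√(1/28 + 1/19) = 2.2753
t = (x̄₁ - x̄₂)/SE = (70 - 64)/2.2753 = 2.6370
df = 45, t-critical = ±2.014
Decision: reject H₀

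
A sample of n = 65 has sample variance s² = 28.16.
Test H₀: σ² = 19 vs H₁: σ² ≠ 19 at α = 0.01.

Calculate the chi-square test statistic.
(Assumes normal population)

df = n - 1 = 64
χ² = (n-1)s²/σ₀² = 64×28.16/19 = 94.8547
Critical values: χ²_{0.995,64} = 38.610, χ²_{0.005,64} = 96.878
Rejection region: χ² < 38.610 or χ² > 96.878
Decision: fail to reject H₀

Answer: χ² = 94.8547, fail to reject H₀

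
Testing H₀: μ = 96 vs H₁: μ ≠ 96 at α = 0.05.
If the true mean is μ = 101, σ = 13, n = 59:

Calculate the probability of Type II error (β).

SE = σ/√n = 13/√59 = 1.6925
Critical values: μ₀ ± z_0.025×SE = 96 ± 1.960×1.6925
Acceptance region: (92.6827, 99.3173)
Under H₁ (μ = 101): z_high = (99.3173 - 101)/1.6925 = -0.9942, z_low = (92.6827 - 101)/1.6925 = -4.9142
β = P(not reject | H₁) = Φ(-0.9942) - Φ(-4.9142) ≈ 0.1601

Answer: β ≈ 0.1601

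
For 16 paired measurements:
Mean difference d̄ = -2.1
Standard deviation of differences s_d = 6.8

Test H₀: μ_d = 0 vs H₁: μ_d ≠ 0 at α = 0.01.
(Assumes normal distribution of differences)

Answer: t = -1.2353, fail to reject H₀

Derivation:
df = n - 1 = 15
SE = s_d/√n = 6.8/√16 = 1.7000
t = d̄/SE = -2.1/1.7000 = -1.2353
Critical value: t_{0.005,15} = ±2.947
p-value ≈ 0.2357
Decision: fail to reject H₀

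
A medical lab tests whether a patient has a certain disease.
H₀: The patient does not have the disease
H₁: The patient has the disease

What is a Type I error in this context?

A Type I error (probability α) occurs when we reject a true H₀.
A Type II error (probability β) occurs when we fail to reject a false H₀.

Answer: Diagnosing a healthy patient as having the disease (false positive)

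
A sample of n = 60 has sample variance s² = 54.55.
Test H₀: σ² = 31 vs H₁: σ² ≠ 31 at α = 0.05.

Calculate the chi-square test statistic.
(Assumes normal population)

df = n - 1 = 59
χ² = (n-1)s²/σ₀² = 59×54.55/31 = 103.8210
Critical values: χ²_{0.975,59} = 39.662, χ²_{0.025,59} = 82.117
Rejection region: χ² < 39.662 or χ² > 82.117
Decision: reject H₀

Answer: χ² = 103.8210, reject H₀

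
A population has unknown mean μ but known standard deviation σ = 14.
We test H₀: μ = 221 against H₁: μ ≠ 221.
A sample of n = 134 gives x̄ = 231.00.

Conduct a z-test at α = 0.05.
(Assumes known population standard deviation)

Standard error: SE = σ/√n = 14/√134 = 1.2094
z-statistic: z = (x̄ - μ₀)/SE = (231.00 - 221)/1.2094 = 8.2686
Critical value: ±1.960
p-value < 0.0001
Decision: reject H₀

Answer: z = 8.2686, reject H₀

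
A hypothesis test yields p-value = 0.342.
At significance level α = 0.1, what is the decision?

Compare p-value to α:
0.342 ≥ 0.1
Decision: fail to reject H₀

Answer: fail to reject H₀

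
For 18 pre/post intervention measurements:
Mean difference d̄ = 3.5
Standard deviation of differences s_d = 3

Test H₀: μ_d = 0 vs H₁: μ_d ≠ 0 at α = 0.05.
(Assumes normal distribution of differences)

df = n - 1 = 17
SE = s_d/√n = 3/√18 = 0.7071
t = d̄/SE = 3.5/0.7071 = 4.9498
Critical value: t_{0.025,17} = ±2.110
p-value ≈ 0.0001
Decision: reject H₀

Answer: t = 4.9498, reject H₀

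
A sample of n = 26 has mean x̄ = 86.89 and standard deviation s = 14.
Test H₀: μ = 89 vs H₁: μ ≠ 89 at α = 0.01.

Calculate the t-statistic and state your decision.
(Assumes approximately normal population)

df = n - 1 = 25
SE = s/√n = 14/√26 = 2.7456
t = (x̄ - μ₀)/SE = (86.89 - 89)/2.7456 = -0.7685
Critical value: t_{0.005,25} = ±2.787
p-value ≈ 0.4494
Decision: fail to reject H₀

Answer: t = -0.7685, fail to reject H₀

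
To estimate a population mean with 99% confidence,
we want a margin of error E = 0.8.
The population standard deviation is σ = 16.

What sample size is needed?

z_0.005 = 2.576
n = (z×σ/E)² = (2.576×16/0.8)²
n = 2654.3104
Round up: n = 2655

Answer: n = 2655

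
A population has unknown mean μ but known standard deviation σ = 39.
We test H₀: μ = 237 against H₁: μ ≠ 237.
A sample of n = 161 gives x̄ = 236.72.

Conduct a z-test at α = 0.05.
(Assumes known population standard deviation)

Answer: z = -0.0911, fail to reject H₀

Derivation:
Standard error: SE = σ/√n = 39/√161 = 3.0736
z-statistic: z = (x̄ - μ₀)/SE = (236.72 - 237)/3.0736 = -0.0911
Critical value: ±1.960
p-value = 0.9274
Decision: fail to reject H₀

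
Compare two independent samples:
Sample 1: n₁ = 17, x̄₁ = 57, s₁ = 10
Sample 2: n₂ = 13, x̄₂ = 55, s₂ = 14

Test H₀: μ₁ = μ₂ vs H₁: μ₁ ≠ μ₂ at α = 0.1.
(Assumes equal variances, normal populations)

Pooled variance: s²_p = [16×10² + 12×14²]/(28) = 141.1429
s_p = 11.8804
SE = s_p×√(1/n₁ + 1/n₂) = 11.8804×√(1/17 + 1/13) = 4.3772
t = (x̄₁ - x̄₂)/SE = (57 - 55)/4.3772 = 0.4569
df = 28, t-critical = ±1.701
Decision: fail to reject H₀

Answer: t = 0.4569, fail to reject H₀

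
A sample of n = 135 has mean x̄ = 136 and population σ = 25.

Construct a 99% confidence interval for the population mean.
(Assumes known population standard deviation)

Answer: (130.4572, 141.5428)

Derivation:
Confidence level: 99%, α = 0.01
z_0.005 = 2.576
SE = σ/√n = 25/√135 = 2.1517
Margin of error = 2.576 × 2.1517 = 5.5428
CI: x̄ ± margin = 136 ± 5.5428
CI: (130.4572, 141.5428)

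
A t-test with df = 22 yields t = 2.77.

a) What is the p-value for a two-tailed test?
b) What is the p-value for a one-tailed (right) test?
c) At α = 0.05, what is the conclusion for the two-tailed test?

Using t-distribution with df = 22:
a) Two-tailed: p = 2×P(T > 2.77) = 0.0112
b) One-tailed: p = P(T > 2.77) = 0.0056
c) 0.0112 < 0.05, reject H₀

Answer: a) 0.0112, b) 0.0056, c) reject H₀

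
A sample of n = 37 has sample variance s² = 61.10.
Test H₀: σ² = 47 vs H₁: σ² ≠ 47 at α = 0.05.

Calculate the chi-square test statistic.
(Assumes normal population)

Answer: χ² = 46.8000, fail to reject H₀

Derivation:
df = n - 1 = 36
χ² = (n-1)s²/σ₀² = 36×61.10/47 = 46.8000
Critical values: χ²_{0.975,36} = 21.336, χ²_{0.025,36} = 54.437
Rejection region: χ² < 21.336 or χ² > 54.437
Decision: fail to reject H₀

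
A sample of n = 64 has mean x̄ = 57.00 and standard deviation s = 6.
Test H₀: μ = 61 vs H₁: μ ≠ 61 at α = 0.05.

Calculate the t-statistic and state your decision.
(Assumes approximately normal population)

df = n - 1 = 63
SE = s/√n = 6/√64 = 0.7500
t = (x̄ - μ₀)/SE = (57.00 - 61)/0.7500 = -5.3333
Critical value: t_{0.025,63} = ±1.998
p-value < 0.0001
Decision: reject H₀

Answer: t = -5.3333, reject H₀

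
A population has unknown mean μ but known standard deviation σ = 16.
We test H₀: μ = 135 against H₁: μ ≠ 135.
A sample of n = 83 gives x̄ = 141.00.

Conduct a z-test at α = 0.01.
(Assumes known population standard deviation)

Answer: z = 3.4165, reject H₀

Derivation:
Standard error: SE = σ/√n = 16/√83 = 1.7562
z-statistic: z = (x̄ - μ₀)/SE = (141.00 - 135)/1.7562 = 3.4165
Critical value: ±2.576
p-value = 0.0006
Decision: reject H₀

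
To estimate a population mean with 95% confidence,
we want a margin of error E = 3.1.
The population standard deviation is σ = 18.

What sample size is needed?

Answer: n = 130

Derivation:
z_0.025 = 1.960
n = (z×σ/E)² = (1.960×18/3.1)²
n = 129.5191
Round up: n = 130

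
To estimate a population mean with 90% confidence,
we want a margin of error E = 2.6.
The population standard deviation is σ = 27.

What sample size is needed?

z_0.05 = 1.645
n = (z×σ/E)² = (1.645×27/2.6)²
n = 291.8184
Round up: n = 292

Answer: n = 292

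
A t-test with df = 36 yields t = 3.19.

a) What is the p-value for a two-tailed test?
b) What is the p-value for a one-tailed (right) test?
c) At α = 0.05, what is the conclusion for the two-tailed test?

Using t-distribution with df = 36:
a) Two-tailed: p = 2×P(T > 3.19) = 0.0029
b) One-tailed: p = P(T > 3.19) = 0.0015
c) 0.0029 < 0.05, reject H₀

Answer: a) 0.0029, b) 0.0015, c) reject H₀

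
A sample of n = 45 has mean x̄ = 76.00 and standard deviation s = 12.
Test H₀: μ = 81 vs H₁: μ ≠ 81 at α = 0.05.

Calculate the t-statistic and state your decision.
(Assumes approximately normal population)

df = n - 1 = 44
SE = s/√n = 12/√45 = 1.7889
t = (x̄ - μ₀)/SE = (76.00 - 81)/1.7889 = -2.7950
Critical value: t_{0.025,44} = ±2.015
p-value ≈ 0.0077
Decision: reject H₀

Answer: t = -2.7950, reject H₀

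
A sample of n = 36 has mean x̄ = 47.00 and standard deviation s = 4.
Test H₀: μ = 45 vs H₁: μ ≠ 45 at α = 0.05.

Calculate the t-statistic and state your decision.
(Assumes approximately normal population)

df = n - 1 = 35
SE = s/√n = 4/√36 = 0.6667
t = (x̄ - μ₀)/SE = (47.00 - 45)/0.6667 = 2.9999
Critical value: t_{0.025,35} = ±2.030
p-value ≈ 0.0050
Decision: reject H₀

Answer: t = 2.9999, reject H₀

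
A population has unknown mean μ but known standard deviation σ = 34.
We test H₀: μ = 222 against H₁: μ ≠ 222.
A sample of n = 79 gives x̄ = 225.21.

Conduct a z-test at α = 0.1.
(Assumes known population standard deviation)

Answer: z = 0.8391, fail to reject H₀

Derivation:
Standard error: SE = σ/√n = 34/√79 = 3.8253
z-statistic: z = (x̄ - μ₀)/SE = (225.21 - 222)/3.8253 = 0.8391
Critical value: ±1.645
p-value = 0.4014
Decision: fail to reject H₀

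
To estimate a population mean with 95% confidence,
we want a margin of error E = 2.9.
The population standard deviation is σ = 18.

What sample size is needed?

z_0.025 = 1.960
n = (z×σ/E)² = (1.960×18/2.9)²
n = 147.9998
Round up: n = 148

Answer: n = 148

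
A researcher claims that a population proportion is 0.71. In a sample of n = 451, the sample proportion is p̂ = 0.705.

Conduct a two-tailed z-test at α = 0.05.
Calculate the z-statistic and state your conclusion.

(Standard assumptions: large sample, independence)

H₀: p = 0.71, H₁: p ≠ 0.71
Standard error: SE = √(p₀(1-p₀)/n) = √(0.71×0.29/451) = 0.021367
z-statistic: z = (p̂ - p₀)/SE = (0.705 - 0.71)/0.021367 = -0.2340
Critical value: z_0.025 = ±1.960
p-value = 0.8150
Decision: fail to reject H₀ at α = 0.05

Answer: z = -0.2340, fail to reject H₀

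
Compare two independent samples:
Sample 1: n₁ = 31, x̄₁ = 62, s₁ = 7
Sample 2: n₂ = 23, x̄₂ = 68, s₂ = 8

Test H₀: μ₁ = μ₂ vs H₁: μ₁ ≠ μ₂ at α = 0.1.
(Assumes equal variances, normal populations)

Pooled variance: s²_p = [30×7² + 22×8²]/(52) = 55.3462
s_p = 7.4395
SE = s_p×√(1/n₁ + 1/n₂) = 7.4395×√(1/31 + 1/23) = 2.0474
t = (x̄₁ - x̄₂)/SE = (62 - 68)/2.0474 = -2.9305
df = 52, t-critical = ±1.675
Decision: reject H₀

Answer: t = -2.9305, reject H₀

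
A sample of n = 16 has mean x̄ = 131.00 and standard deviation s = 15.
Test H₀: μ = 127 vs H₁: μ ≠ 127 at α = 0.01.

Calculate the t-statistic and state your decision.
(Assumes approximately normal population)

Answer: t = 1.0667, fail to reject H₀

Derivation:
df = n - 1 = 15
SE = s/√n = 15/√16 = 3.7500
t = (x̄ - μ₀)/SE = (131.00 - 127)/3.7500 = 1.0667
Critical value: t_{0.005,15} = ±2.947
p-value ≈ 0.3030
Decision: fail to reject H₀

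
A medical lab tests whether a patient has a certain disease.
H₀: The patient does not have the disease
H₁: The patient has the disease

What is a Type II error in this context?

Answer: Failing to diagnose a patient who actually has the disease (false negative)

Derivation:
A Type I error (probability α) occurs when we reject a true H₀.
A Type II error (probability β) occurs when we fail to reject a false H₀.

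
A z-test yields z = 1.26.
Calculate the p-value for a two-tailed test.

Answer: p-value ≈ 0.2077

Derivation:
For z = 1.26:
p = 2×P(Z > |1.26|) = 2×(1 - Φ(1.26)) = 0.2077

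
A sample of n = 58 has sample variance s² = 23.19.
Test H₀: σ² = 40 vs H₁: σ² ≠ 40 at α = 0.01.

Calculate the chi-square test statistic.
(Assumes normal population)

df = n - 1 = 57
χ² = (n-1)s²/σ₀² = 57×23.19/40 = 33.0458
Critical values: χ²_{0.995,57} = 33.248, χ²_{0.005,57} = 88.236
Rejection region: χ² < 33.248 or χ² > 88.236
Decision: reject H₀

Answer: χ² = 33.0458, reject H₀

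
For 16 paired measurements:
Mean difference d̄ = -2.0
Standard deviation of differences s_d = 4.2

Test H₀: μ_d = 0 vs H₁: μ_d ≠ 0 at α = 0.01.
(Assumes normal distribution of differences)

Answer: t = -1.9048, fail to reject H₀

Derivation:
df = n - 1 = 15
SE = s_d/√n = 4.2/√16 = 1.0500
t = d̄/SE = -2.0/1.0500 = -1.9048
Critical value: t_{0.005,15} = ±2.947
p-value ≈ 0.0762
Decision: fail to reject H₀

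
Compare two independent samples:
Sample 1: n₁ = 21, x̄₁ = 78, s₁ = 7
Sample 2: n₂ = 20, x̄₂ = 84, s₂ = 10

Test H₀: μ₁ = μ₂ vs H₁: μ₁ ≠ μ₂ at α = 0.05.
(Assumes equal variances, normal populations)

Answer: t = -2.2347, reject H₀

Derivation:
Pooled variance: s²_p = [20×7² + 19×10²]/(39) = 73.8462
s_p = 8.5934
SE = s_p×√(1/n₁ + 1/n₂) = 8.5934×√(1/21 + 1/20) = 2.6849
t = (x̄₁ - x̄₂)/SE = (78 - 84)/2.6849 = -2.2347
df = 39, t-critical = ±2.023
Decision: reject H₀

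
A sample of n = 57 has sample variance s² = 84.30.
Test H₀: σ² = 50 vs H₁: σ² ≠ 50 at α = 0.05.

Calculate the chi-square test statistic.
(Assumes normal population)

df = n - 1 = 56
χ² = (n-1)s²/σ₀² = 56×84.30/50 = 94.4160
Critical values: χ²_{0.975,56} = 37.212, χ²_{0.025,56} = 78.567
Rejection region: χ² < 37.212 or χ² > 78.567
Decision: reject H₀

Answer: χ² = 94.4160, reject H₀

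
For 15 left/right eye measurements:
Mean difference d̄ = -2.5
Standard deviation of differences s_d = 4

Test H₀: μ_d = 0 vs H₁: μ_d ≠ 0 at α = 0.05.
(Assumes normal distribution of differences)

Answer: t = -2.4206, reject H₀

Derivation:
df = n - 1 = 14
SE = s_d/√n = 4/√15 = 1.0328
t = d̄/SE = -2.5/1.0328 = -2.4206
Critical value: t_{0.025,14} = ±2.145
p-value ≈ 0.0297
Decision: reject H₀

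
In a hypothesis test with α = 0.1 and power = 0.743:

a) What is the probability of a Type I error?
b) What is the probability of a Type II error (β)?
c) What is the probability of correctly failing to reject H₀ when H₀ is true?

a) Type I error probability = α = 0.1
b) Power = P(reject H₀ | H₁ true) = 1 - β = 0.743, so Type II error probability = β = 1 - Power = 0.257
c) P(fail to reject H₀ | H₀ true) = 1 - α = 0.9

Answer: a) 0.1, b) 0.257, c) 0.9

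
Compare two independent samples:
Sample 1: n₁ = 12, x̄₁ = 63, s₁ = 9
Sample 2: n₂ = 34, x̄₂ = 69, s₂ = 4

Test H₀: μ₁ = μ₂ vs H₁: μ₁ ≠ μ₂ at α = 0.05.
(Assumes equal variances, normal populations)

Answer: t = -3.1466, reject H₀

Derivation:
Pooled variance: s²_p = [11×9² + 33×4²]/(44) = 32.2500
s_p = 5.6789
SE = s_p×√(1/n₁ + 1/n₂) = 5.6789×√(1/12 + 1/34) = 1.9068
t = (x̄₁ - x̄₂)/SE = (63 - 69)/1.9068 = -3.1466
df = 44, t-critical = ±2.015
Decision: reject H₀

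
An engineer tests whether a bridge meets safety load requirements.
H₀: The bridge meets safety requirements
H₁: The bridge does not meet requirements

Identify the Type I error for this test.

Answer: Unnecessarily closing a safe bridge for repairs

Derivation:
Type I error (α): Rejecting H₀ when H₀ is true
Type II error (β): Failing to reject H₀ when H₁ is true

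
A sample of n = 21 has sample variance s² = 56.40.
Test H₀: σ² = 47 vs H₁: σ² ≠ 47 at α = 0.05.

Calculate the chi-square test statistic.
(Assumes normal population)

df = n - 1 = 20
χ² = (n-1)s²/σ₀² = 20×56.40/47 = 24.0000
Critical values: χ²_{0.975,20} = 9.591, χ²_{0.025,20} = 34.170
Rejection region: χ² < 9.591 or χ² > 34.170
Decision: fail to reject H₀

Answer: χ² = 24.0000, fail to reject H₀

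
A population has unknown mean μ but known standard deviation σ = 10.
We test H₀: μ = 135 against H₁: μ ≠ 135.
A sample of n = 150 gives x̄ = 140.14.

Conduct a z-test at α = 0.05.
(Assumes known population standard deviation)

Standard error: SE = σ/√n = 10/√150 = 0.8165
z-statistic: z = (x̄ - μ₀)/SE = (140.14 - 135)/0.8165 = 6.2952
Critical value: ±1.960
p-value < 0.0001
Decision: reject H₀

Answer: z = 6.2952, reject H₀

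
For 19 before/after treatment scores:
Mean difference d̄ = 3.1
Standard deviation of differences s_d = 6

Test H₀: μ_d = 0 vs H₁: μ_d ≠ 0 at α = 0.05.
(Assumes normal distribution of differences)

df = n - 1 = 18
SE = s_d/√n = 6/√19 = 1.3765
t = d̄/SE = 3.1/1.3765 = 2.2521
Critical value: t_{0.025,18} = ±2.101
p-value ≈ 0.0370
Decision: reject H₀

Answer: t = 2.2521, reject H₀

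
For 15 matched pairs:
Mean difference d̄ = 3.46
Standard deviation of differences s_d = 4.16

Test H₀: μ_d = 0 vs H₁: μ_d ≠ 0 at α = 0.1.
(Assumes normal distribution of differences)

df = n - 1 = 14
SE = s_d/√n = 4.16/√15 = 1.0741
t = d̄/SE = 3.46/1.0741 = 3.2213
Critical value: t_{0.05,14} = ±1.761
p-value ≈ 0.0062
Decision: reject H₀

Answer: t = 3.2213, reject H₀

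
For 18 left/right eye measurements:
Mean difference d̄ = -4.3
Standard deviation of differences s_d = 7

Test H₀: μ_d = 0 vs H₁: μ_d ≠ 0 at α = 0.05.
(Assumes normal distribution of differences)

df = n - 1 = 17
SE = s_d/√n = 7/√18 = 1.6499
t = d̄/SE = -4.3/1.6499 = -2.6062
Critical value: t_{0.025,17} = ±2.110
p-value ≈ 0.0184
Decision: reject H₀

Answer: t = -2.6062, reject H₀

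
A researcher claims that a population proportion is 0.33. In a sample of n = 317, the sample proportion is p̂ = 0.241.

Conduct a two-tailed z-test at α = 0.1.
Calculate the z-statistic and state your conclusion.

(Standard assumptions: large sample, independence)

Answer: z = -3.3699, reject H₀

Derivation:
H₀: p = 0.33, H₁: p ≠ 0.33
Standard error: SE = √(p₀(1-p₀)/n) = √(0.33×0.67/317) = 0.026410
z-statistic: z = (p̂ - p₀)/SE = (0.241 - 0.33)/0.026410 = -3.3699
Critical value: z_0.05 = ±1.645
p-value = 0.0008
Decision: reject H₀ at α = 0.1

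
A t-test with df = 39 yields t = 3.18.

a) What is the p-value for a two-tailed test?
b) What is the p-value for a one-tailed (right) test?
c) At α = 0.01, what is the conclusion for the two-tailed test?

Answer: a) 0.0029, b) 0.0014, c) reject H₀

Derivation:
Using t-distribution with df = 39:
a) Two-tailed: p = 2×P(T > 3.18) = 0.0029
b) One-tailed: p = P(T > 3.18) = 0.0014
c) 0.0029 < 0.01, reject H₀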